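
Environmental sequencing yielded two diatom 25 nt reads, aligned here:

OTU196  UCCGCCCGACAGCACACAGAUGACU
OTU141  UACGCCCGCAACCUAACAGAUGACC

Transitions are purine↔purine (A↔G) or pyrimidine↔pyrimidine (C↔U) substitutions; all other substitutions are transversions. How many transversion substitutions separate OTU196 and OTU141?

Mismatches occur at site 2 (C/A, transversion), site 9 (A/C, transversion), site 10 (C/A, transversion), site 12 (G/C, transversion), site 14 (A/U, transversion), site 15 (C/A, transversion), site 25 (U/C, transition).
Of the 7 differences, 1 transition and 6 transversions, so the answer is 6.

6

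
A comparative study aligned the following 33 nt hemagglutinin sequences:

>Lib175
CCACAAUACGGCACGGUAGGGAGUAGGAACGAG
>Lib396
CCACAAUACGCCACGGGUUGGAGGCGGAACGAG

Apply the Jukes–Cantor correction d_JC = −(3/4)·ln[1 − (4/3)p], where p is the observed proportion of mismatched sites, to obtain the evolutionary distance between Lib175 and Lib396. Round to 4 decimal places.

0.2082

The sequences differ at positions 11 (G/C), 17 (U/G), 18 (A/U), 19 (G/U), 24 (U/G), 25 (A/C).
p = 6/33 = 0.181818.
d = −0.75 · ln(1 − (4/3)·0.181818) = −0.75 · ln(0.757576) = −0.75 · (-0.277631) = 0.2082.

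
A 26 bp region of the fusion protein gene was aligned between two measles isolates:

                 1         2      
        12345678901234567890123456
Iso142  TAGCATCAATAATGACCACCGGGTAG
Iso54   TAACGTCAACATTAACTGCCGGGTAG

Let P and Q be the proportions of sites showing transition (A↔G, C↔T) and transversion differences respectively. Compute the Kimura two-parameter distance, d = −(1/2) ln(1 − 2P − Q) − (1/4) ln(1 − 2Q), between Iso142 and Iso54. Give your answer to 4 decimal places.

0.3666

Mismatches occur at site 3 (G/A, transition), site 5 (A/G, transition), site 10 (T/C, transition), site 12 (A/T, transversion), site 14 (G/A, transition), site 17 (C/T, transition), site 18 (A/G, transition).
Of the 7 differences, 6 transitions and 1 transversion over 26 sites: P = 6/26 = 0.230769, Q = 1/26 = 0.038462.
d = −0.5·ln(0.500000) − 0.25·ln(0.923076) = −0.5·(-0.693147) − 0.25·(-0.080044) = 0.3666.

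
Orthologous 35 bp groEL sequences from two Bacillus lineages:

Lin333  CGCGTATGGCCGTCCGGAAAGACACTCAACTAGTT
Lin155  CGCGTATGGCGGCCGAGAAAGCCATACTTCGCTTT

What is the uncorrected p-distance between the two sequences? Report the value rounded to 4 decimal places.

The sequences differ at positions 11 (C/G), 13 (T/C), 15 (C/G), 16 (G/A), 22 (A/C), 25 (C/T), 26 (T/A), 28 (A/T), 29 (A/T), 31 (T/G), 32 (A/C), 33 (G/T).
There are 12 differences over 35 sites, so p = 12/35 = 0.3429.

0.3429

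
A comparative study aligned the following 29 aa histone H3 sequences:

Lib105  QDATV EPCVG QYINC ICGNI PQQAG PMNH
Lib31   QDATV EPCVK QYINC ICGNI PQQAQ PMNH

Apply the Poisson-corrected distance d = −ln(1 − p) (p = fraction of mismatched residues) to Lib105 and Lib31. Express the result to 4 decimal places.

The sequences differ at positions 10 (G/K), 25 (G/Q).
p = 2/29 = 0.068966.
d = −ln(1 − 0.068966) = −ln(0.931034) = 0.0715.

0.0715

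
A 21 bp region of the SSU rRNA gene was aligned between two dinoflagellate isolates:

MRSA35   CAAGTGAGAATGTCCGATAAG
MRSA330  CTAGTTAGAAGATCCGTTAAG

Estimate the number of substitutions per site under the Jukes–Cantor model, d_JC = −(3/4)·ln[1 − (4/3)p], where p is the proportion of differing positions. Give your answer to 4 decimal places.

Mismatches occur at site 2 (A→T), site 6 (G→T), site 11 (T→G), site 12 (G→A), site 17 (A→T).
p = 5/21 = 0.238095.
d = −0.75 · ln(1 − (4/3)·0.238095) = −0.75 · ln(0.682540) = −0.75 · (-0.381934) = 0.2865.

0.2865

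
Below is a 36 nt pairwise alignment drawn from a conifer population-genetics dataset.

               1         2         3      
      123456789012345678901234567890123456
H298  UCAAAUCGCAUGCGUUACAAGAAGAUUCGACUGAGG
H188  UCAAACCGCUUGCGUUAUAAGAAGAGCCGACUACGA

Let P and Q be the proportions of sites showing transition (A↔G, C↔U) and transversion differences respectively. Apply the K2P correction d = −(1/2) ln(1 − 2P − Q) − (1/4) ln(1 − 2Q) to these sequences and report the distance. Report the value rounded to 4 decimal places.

Mismatches occur at site 6 (U↔C, transition), site 10 (A↔U, transversion), site 18 (C↔U, transition), site 26 (U↔G, transversion), site 27 (U↔C, transition), site 33 (G↔A, transition), site 34 (A↔C, transversion), site 36 (G↔A, transition).
Of the 8 differences, 5 transitions and 3 transversions over 36 sites: P = 5/36 = 0.138889, Q = 3/36 = 0.083333.
d = −0.5·ln(0.638889) − 0.25·ln(0.833334) = −0.5·(-0.448025) − 0.25·(-0.182321) = 0.2696.

0.2696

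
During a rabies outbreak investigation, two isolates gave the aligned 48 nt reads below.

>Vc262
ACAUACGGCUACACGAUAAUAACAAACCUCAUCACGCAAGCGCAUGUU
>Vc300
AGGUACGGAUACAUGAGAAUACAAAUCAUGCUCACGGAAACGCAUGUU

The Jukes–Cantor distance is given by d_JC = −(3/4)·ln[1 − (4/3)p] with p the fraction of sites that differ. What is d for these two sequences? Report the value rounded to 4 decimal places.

0.3360

Differing sites — 2:C/G; 3:A/G; 9:C/A; 14:C/U; 17:U/G; 22:A/C; 23:C/A; 26:A/U; 28:C/A; 30:C/G; 31:A/C; 37:C/G; 40:G/A.
p = 13/48 = 0.270833.
d = −0.75 · ln(1 − (4/3)·0.270833) = −0.75 · ln(0.638889) = −0.75 · (-0.448025) = 0.3360.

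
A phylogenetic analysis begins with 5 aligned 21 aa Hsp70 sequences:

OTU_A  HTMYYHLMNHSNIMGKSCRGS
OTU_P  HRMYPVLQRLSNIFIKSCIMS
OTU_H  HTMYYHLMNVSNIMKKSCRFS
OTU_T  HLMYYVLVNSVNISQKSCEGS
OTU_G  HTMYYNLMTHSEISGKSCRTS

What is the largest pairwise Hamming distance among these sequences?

Pairwise Hamming distances:
  OTU_A vs OTU_P: 10
  OTU_A vs OTU_H: 3
  OTU_A vs OTU_T: 8
  OTU_A vs OTU_G: 5
  OTU_P vs OTU_H: 10
  OTU_P vs OTU_T: 10
  OTU_P vs OTU_G: 11
  OTU_H vs OTU_T: 9
  OTU_H vs OTU_G: 7
  OTU_T vs OTU_G: 10
The largest is 11, between OTU_P and OTU_G.

11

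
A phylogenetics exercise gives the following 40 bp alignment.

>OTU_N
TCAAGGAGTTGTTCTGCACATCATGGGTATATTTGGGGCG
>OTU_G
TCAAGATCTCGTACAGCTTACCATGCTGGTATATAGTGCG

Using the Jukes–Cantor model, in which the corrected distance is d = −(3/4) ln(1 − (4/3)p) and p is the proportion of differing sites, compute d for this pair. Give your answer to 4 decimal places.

Differing sites — 6:G/A; 7:A/T; 8:G/C; 10:T/C; 13:T/A; 15:T/A; 18:A/T; 19:C/T; 21:T/C; 26:G/C; 27:G/T; 28:T/G; 29:A/G; 33:T/A; 35:G/A; 37:G/T.
p = 16/40 = 0.400000.
d = −0.75 · ln(1 − (4/3)·0.400000) = −0.75 · ln(0.466667) = −0.75 · (-0.762139) = 0.5716.

0.5716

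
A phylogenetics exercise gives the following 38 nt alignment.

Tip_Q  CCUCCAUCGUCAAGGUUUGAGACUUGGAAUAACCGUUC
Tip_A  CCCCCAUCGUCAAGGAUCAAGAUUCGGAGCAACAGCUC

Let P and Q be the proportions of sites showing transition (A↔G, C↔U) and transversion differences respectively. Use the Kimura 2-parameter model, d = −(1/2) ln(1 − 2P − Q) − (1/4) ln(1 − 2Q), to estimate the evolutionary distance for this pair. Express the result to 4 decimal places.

Differing sites — 3:U/C (Ti); 16:U/A (Tv); 18:U/C (Ti); 19:G/A (Ti); 23:C/U (Ti); 25:U/C (Ti); 29:A/G (Ti); 30:U/C (Ti); 34:C/A (Tv); 36:U/C (Ti).
Of the 10 differences, 8 transitions and 2 transversions over 38 sites: P = 8/38 = 0.210526, Q = 2/38 = 0.052632.
d = −0.5·ln(0.526316) − 0.25·ln(0.894736) = −0.5·(-0.641853) − 0.25·(-0.111227) = 0.3487.

0.3487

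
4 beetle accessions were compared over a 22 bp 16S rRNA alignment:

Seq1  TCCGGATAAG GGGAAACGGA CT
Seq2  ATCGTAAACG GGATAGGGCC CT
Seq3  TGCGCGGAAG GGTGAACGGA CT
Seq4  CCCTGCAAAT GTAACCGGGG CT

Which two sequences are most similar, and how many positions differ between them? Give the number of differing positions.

Pairwise Hamming distances:
  Seq1 vs Seq2: 11
  Seq1 vs Seq3: 6
  Seq1 vs Seq4: 11
  Seq2 vs Seq3: 12
  Seq2 vs Seq4: 13
  Seq3 vs Seq4: 14
The smallest is 6, between Seq1 and Seq3.

6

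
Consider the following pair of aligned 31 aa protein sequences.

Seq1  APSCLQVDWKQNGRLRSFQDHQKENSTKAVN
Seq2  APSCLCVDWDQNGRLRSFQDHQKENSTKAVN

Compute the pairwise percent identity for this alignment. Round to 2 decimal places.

The sequences differ at positions 6 (Q/C), 10 (K/D).
29 of the 31 sites match, so the percent identity is 29/31 × 100 = 93.55%.

93.55%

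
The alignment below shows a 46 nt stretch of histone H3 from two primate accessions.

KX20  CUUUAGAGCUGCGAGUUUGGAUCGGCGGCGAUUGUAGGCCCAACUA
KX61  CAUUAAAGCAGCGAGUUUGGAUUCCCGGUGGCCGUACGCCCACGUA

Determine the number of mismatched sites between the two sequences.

Differing sites — 2:U/A; 6:G/A; 10:U/A; 23:C/U; 24:G/C; 25:G/C; 29:C/U; 31:A/G; 32:U/C; 33:U/C; 37:G/C; 43:A/C; 44:C/G.
That gives 13 mismatches out of 46 aligned sites, so the Hamming distance is 13.

13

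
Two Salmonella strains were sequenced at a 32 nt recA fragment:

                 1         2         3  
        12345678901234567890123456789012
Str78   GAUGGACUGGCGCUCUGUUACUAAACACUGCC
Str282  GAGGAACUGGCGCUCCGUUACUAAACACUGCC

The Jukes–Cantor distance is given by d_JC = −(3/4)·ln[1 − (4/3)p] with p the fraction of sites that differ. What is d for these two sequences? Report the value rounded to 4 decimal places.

Differing sites — 3:U/G; 5:G/A; 16:U/C.
p = 3/32 = 0.093750.
d = −0.75 · ln(1 − (4/3)·0.093750) = −0.75 · ln(0.875000) = −0.75 · (-0.133531) = 0.1001.

0.1001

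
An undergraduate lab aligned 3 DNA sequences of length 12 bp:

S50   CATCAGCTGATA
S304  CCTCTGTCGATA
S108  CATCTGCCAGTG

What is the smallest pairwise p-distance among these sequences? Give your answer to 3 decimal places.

0.333

Pairwise Hamming distances:
  S50 vs S304: 4
  S50 vs S108: 5
  S304 vs S108: 5
The smallest is 4 mismatches, between S50 and S304; p = 4/12 = 0.333.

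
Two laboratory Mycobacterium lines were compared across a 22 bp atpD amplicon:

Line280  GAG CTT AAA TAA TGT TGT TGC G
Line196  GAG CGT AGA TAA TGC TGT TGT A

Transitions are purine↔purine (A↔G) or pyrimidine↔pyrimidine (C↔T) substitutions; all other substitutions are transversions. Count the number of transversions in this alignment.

1

Mismatches occur at site 5 (T/G, transversion), site 8 (A/G, transition), site 15 (T/C, transition), site 21 (C/T, transition), site 22 (G/A, transition).
Of the 5 differences, 4 transitions and 1 transversion, so the answer is 1.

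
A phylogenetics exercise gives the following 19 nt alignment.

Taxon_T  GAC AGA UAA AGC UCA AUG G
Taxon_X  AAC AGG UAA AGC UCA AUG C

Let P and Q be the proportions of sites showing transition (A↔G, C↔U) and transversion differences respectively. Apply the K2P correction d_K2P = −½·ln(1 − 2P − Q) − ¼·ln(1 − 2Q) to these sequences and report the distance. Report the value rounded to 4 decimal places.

0.1805

Mismatches occur at site 1 (G/A, transition), site 6 (A/G, transition), site 19 (G/C, transversion).
Of the 3 differences, 2 transitions and 1 transversion over 19 sites: P = 2/19 = 0.105263, Q = 1/19 = 0.052632.
d = −0.5·ln(0.736842) − 0.25·ln(0.894736) = −0.5·(-0.305382) − 0.25·(-0.111227) = 0.1805.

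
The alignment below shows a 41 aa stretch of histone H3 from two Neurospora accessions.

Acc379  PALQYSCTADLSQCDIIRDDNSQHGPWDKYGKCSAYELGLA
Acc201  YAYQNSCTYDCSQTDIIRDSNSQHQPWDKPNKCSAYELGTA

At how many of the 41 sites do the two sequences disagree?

11

Mismatches occur at site 1 (P↔Y), site 3 (L↔Y), site 5 (Y↔N), site 9 (A↔Y), site 11 (L↔C), site 14 (C↔T), site 20 (D↔S), site 25 (G↔Q), site 30 (Y↔P), site 31 (G↔N), site 40 (L↔T).
That gives 11 mismatches out of 41 aligned sites, so the Hamming distance is 11.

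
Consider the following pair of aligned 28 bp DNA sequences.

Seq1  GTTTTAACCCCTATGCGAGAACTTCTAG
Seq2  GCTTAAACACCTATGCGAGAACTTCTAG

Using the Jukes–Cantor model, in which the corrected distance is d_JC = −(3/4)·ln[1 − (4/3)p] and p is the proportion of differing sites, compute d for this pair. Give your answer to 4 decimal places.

Differing sites — 2:T/C; 5:T/A; 9:C/A.
p = 3/28 = 0.107143.
d = −0.75 · ln(1 − (4/3)·0.107143) = −0.75 · ln(0.857143) = −0.75 · (-0.154151) = 0.1156.

0.1156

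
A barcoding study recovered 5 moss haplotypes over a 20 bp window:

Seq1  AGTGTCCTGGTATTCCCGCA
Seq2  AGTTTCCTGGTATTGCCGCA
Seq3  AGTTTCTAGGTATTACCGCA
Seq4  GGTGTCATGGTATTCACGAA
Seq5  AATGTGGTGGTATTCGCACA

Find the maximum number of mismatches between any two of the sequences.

Pairwise Hamming distances:
  Seq1 vs Seq2: 2
  Seq1 vs Seq3: 4
  Seq1 vs Seq4: 4
  Seq1 vs Seq5: 5
  Seq2 vs Seq3: 3
  Seq2 vs Seq4: 6
  Seq2 vs Seq5: 7
  Seq3 vs Seq4: 7
  Seq3 vs Seq5: 8
  Seq4 vs Seq5: 7
The largest is 8, between Seq3 and Seq5.

8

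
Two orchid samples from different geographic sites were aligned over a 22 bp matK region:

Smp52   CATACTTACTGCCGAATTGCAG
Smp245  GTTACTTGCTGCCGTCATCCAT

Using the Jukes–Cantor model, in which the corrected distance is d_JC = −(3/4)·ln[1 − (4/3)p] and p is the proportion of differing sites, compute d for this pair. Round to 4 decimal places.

0.4975

Mismatches occur at site 1 (C→G), site 2 (A→T), site 8 (A→G), site 15 (A→T), site 16 (A→C), site 17 (T→A), site 19 (G→C), site 22 (G→T).
p = 8/22 = 0.363636.
d = −0.75 · ln(1 − (4/3)·0.363636) = −0.75 · ln(0.515152) = −0.75 · (-0.663293) = 0.4975.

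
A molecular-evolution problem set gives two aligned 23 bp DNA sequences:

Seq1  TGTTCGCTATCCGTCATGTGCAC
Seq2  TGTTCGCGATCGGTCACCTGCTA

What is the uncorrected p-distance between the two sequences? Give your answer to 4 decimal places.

The sequences differ at positions 8 (T/G), 12 (C/G), 17 (T/C), 18 (G/C), 22 (A/T), 23 (C/A).
There are 6 differences over 23 sites, so p = 6/23 = 0.2609.

0.2609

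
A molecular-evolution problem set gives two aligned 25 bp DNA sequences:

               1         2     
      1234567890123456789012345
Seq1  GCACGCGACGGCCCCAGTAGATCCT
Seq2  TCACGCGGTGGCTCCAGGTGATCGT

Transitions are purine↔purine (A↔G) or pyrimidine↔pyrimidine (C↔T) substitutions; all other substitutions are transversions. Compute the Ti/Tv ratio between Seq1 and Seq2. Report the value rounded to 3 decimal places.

Mismatches occur at site 1 (G/T, transversion), site 8 (A/G, transition), site 9 (C/T, transition), site 13 (C/T, transition), site 18 (T/G, transversion), site 19 (A/T, transversion), site 24 (C/G, transversion).
Of the 7 differences, 3 transitions and 4 transversions, so Ti/Tv = 3/4 = 0.750.

0.750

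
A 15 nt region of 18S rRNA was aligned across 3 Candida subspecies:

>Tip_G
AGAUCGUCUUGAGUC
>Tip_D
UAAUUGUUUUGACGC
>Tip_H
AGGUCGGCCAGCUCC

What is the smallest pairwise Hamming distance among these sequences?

6

Pairwise Hamming distances:
  Tip_G vs Tip_D: 6
  Tip_G vs Tip_H: 7
  Tip_D vs Tip_H: 11
The smallest is 6, between Tip_G and Tip_D.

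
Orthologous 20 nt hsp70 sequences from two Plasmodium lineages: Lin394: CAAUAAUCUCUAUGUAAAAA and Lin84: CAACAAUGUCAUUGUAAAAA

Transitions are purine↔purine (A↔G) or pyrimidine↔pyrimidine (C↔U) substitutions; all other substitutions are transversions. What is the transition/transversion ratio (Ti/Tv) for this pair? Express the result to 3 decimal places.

Differing sites — 4:U/C (Ti); 8:C/G (Tv); 11:U/A (Tv); 12:A/U (Tv).
Of the 4 differences, 1 transition and 3 transversions, so Ti/Tv = 1/3 = 0.333.

0.333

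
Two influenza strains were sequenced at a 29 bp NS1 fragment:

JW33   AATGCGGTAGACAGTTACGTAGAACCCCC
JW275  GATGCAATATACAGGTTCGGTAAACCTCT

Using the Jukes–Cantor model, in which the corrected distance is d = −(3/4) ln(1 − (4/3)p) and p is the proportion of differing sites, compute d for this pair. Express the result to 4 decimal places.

The sequences differ at positions 1 (A/G), 6 (G/A), 7 (G/A), 10 (G/T), 15 (T/G), 17 (A/T), 20 (T/G), 21 (A/T), 22 (G/A), 27 (C/T), 29 (C/T).
p = 11/29 = 0.379310.
d = −0.75 · ln(1 − (4/3)·0.379310) = −0.75 · ln(0.494253) = −0.75 · (-0.704708) = 0.5285.

0.5285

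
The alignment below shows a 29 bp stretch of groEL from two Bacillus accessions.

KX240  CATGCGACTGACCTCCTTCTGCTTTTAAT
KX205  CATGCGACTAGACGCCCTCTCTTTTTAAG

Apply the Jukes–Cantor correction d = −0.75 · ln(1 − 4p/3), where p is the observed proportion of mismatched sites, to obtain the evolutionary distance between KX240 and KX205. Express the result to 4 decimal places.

Mismatches occur at site 10 (G↔A), site 11 (A↔G), site 12 (C↔A), site 14 (T↔G), site 17 (T↔C), site 21 (G↔C), site 22 (C↔T), site 29 (T↔G).
p = 8/29 = 0.275862.
d = −0.75 · ln(1 − (4/3)·0.275862) = −0.75 · ln(0.632184) = −0.75 · (-0.458575) = 0.3439.

0.3439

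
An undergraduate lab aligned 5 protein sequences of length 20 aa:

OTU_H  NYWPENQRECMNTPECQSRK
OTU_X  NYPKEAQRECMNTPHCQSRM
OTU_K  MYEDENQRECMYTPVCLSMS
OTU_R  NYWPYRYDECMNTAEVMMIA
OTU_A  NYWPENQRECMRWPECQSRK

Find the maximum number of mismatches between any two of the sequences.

15

Pairwise Hamming distances:
  OTU_H vs OTU_X: 5
  OTU_H vs OTU_K: 8
  OTU_H vs OTU_R: 10
  OTU_H vs OTU_A: 2
  OTU_X vs OTU_K: 9
  OTU_X vs OTU_R: 13
  OTU_X vs OTU_A: 7
  OTU_K vs OTU_R: 15
  OTU_K vs OTU_A: 9
  OTU_R vs OTU_A: 12
The largest is 15, between OTU_K and OTU_R.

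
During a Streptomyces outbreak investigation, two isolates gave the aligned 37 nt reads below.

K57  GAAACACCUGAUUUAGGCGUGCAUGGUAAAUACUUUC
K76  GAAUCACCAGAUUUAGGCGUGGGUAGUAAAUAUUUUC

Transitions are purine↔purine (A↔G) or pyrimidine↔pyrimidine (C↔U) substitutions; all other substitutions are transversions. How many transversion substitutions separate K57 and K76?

Differing sites — 4:A/U (Tv); 9:U/A (Tv); 22:C/G (Tv); 23:A/G (Ti); 25:G/A (Ti); 33:C/U (Ti).
Of the 6 differences, 3 transitions and 3 transversions, so the answer is 3.

3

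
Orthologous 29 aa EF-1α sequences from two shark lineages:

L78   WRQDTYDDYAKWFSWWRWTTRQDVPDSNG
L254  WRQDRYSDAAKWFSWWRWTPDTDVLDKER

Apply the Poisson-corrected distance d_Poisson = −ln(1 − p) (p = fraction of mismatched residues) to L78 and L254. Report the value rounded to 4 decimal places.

Differing sites — 5:T/R; 7:D/S; 9:Y/A; 20:T/P; 21:R/D; 22:Q/T; 25:P/L; 27:S/K; 28:N/E; 29:G/R.
p = 10/29 = 0.344828.
d = −ln(1 − 0.344828) = −ln(0.655172) = 0.4229.

0.4229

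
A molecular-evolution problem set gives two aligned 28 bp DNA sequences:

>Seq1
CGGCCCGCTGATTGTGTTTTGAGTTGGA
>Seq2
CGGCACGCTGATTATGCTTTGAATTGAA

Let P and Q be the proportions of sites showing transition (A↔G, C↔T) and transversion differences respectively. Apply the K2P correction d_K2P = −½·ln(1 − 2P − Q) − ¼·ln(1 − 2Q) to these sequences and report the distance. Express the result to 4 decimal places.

Differing sites — 5:C/A (Tv); 14:G/A (Ti); 17:T/C (Ti); 23:G/A (Ti); 27:G/A (Ti).
Of the 5 differences, 4 transitions and 1 transversion over 28 sites: P = 4/28 = 0.142857, Q = 1/28 = 0.035714.
d = −0.5·ln(0.678572) − 0.25·ln(0.928572) = −0.5·(-0.387765) − 0.25·(-0.074107) = 0.2124.

0.2124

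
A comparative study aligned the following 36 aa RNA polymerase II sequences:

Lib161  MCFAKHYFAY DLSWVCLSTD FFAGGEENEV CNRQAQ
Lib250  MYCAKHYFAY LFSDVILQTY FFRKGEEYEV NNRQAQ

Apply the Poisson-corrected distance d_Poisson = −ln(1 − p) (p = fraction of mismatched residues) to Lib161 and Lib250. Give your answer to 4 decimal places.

0.4055

Mismatches occur at site 2 (C/Y), site 3 (F/C), site 11 (D/L), site 12 (L/F), site 14 (W/D), site 16 (C/I), site 18 (S/Q), site 20 (D/Y), site 23 (A/R), site 24 (G/K), site 28 (N/Y), site 31 (C/N).
p = 12/36 = 0.333333.
d = −ln(1 − 0.333333) = −ln(0.666667) = 0.4055.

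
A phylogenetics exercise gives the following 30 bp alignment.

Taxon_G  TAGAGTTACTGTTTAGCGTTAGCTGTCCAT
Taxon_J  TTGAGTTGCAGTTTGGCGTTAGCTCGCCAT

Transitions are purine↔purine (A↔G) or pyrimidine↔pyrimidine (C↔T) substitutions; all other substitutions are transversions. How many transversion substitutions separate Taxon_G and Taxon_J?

4

The sequences differ at positions 2 (A/T, transversion), 8 (A/G, transition), 10 (T/A, transversion), 15 (A/G, transition), 25 (G/C, transversion), 26 (T/G, transversion).
Of the 6 differences, 2 transitions and 4 transversions, so the answer is 4.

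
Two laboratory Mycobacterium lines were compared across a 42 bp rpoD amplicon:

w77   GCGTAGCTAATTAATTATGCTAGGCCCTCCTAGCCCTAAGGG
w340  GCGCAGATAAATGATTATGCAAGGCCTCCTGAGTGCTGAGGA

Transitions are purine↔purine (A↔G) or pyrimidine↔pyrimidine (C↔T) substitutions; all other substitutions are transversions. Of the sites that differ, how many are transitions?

8

The sequences differ at positions 4 (T/C, transition), 7 (C/A, transversion), 11 (T/A, transversion), 13 (A/G, transition), 21 (T/A, transversion), 27 (C/T, transition), 28 (T/C, transition), 30 (C/T, transition), 31 (T/G, transversion), 34 (C/T, transition), 35 (C/G, transversion), 38 (A/G, transition), 42 (G/A, transition).
Of the 13 differences, 8 transitions and 5 transversions, so the answer is 8.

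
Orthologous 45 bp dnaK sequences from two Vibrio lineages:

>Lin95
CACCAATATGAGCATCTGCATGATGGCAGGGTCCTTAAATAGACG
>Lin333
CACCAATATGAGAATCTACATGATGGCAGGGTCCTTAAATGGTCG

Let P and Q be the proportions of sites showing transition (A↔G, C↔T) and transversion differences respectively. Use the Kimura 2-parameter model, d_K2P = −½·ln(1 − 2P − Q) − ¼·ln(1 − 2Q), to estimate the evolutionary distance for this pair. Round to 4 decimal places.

0.0948

The sequences differ at positions 13 (C/A, transversion), 18 (G/A, transition), 41 (A/G, transition), 43 (A/T, transversion).
Of the 4 differences, 2 transitions and 2 transversions over 45 sites: P = 2/45 = 0.044444, Q = 2/45 = 0.044444.
d = −0.5·ln(0.866668) − 0.25·ln(0.911112) = −0.5·(-0.143099) − 0.25·(-0.093089) = 0.0948.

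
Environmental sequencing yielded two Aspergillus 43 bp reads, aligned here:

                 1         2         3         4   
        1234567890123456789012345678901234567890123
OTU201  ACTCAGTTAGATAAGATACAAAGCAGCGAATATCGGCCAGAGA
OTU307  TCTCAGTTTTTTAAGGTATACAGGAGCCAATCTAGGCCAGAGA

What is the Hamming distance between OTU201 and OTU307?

11

Mismatches occur at site 1 (A↔T), site 9 (A↔T), site 10 (G↔T), site 11 (A↔T), site 16 (A↔G), site 19 (C↔T), site 21 (A↔C), site 24 (C↔G), site 28 (G↔C), site 32 (A↔C), site 34 (C↔A).
That gives 11 mismatches out of 43 aligned sites, so the Hamming distance is 11.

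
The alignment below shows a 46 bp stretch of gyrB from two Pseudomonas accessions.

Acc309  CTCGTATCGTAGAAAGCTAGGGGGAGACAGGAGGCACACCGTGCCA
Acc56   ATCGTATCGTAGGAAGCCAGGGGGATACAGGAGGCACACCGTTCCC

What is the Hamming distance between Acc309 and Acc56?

The sequences differ at positions 1 (C/A), 13 (A/G), 18 (T/C), 26 (G/T), 43 (G/T), 46 (A/C).
That gives 6 mismatches out of 46 aligned sites, so the Hamming distance is 6.

6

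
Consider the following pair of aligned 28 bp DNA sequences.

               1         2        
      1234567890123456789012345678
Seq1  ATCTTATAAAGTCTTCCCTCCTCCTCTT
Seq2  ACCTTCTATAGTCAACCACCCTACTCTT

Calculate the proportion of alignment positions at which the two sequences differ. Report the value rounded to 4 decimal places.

The sequences differ at positions 2 (T/C), 6 (A/C), 9 (A/T), 14 (T/A), 15 (T/A), 18 (C/A), 19 (T/C), 23 (C/A).
There are 8 differences over 28 sites, so p = 8/28 = 0.2857.

0.2857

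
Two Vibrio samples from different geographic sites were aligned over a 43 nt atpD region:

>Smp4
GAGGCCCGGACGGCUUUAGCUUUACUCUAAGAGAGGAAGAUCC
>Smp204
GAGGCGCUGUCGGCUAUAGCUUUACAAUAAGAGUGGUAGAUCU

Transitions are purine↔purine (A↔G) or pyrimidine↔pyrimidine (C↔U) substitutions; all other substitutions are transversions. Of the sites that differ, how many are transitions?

1

Differing sites — 6:C/G (Tv); 8:G/U (Tv); 10:A/U (Tv); 16:U/A (Tv); 26:U/A (Tv); 27:C/A (Tv); 34:A/U (Tv); 37:A/U (Tv); 43:C/U (Ti).
Of the 9 differences, 1 transition and 8 transversions, so the answer is 1.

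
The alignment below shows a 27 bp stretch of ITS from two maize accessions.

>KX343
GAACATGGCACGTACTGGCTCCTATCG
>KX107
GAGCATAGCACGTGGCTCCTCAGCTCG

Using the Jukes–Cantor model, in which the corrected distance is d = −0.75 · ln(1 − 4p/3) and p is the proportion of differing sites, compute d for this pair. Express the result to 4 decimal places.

0.5107

Mismatches occur at site 3 (A↔G), site 7 (G↔A), site 14 (A↔G), site 15 (C↔G), site 16 (T↔C), site 17 (G↔T), site 18 (G↔C), site 22 (C↔A), site 23 (T↔G), site 24 (A↔C).
p = 10/27 = 0.370370.
d = −0.75 · ln(1 − (4/3)·0.370370) = −0.75 · ln(0.506173) = −0.75 · (-0.680877) = 0.5107.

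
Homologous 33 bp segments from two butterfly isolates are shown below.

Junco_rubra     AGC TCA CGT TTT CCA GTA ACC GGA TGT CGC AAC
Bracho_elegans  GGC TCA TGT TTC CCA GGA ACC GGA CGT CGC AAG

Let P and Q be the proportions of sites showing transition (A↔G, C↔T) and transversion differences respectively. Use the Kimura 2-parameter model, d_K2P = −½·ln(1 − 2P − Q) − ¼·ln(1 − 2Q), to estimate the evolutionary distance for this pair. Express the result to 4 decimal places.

0.2128

Differing sites — 1:A/G (Ti); 7:C/T (Ti); 12:T/C (Ti); 17:T/G (Tv); 25:T/C (Ti); 33:C/G (Tv).
Of the 6 differences, 4 transitions and 2 transversions over 33 sites: P = 4/33 = 0.121212, Q = 2/33 = 0.060606.
d = −0.5·ln(0.696970) − 0.25·ln(0.878788) = −0.5·(-0.361013) − 0.25·(-0.129212) = 0.2128.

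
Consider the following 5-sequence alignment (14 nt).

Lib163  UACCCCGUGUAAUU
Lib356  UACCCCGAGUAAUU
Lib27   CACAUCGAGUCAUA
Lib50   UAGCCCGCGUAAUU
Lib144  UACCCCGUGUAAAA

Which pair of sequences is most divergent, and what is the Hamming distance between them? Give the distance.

7

Pairwise Hamming distances:
  Lib163 vs Lib356: 1
  Lib163 vs Lib27: 6
  Lib163 vs Lib50: 2
  Lib163 vs Lib144: 2
  Lib356 vs Lib27: 5
  Lib356 vs Lib50: 2
  Lib356 vs Lib144: 3
  Lib27 vs Lib50: 7
  Lib27 vs Lib144: 6
  Lib50 vs Lib144: 4
The largest is 7, between Lib27 and Lib50.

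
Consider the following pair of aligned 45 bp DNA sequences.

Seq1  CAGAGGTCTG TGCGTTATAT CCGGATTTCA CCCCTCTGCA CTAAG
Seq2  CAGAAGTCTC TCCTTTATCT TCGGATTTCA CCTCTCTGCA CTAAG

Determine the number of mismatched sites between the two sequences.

Differing sites — 5:G/A; 10:G/C; 12:G/C; 14:G/T; 19:A/C; 21:C/T; 33:C/T.
That gives 7 mismatches out of 45 aligned sites, so the Hamming distance is 7.

7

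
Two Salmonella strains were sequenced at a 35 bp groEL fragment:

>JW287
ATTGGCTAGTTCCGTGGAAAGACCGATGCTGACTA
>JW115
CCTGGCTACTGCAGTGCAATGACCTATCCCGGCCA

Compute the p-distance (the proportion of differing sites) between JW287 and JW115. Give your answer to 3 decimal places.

Differing sites — 1:A/C; 2:T/C; 9:G/C; 11:T/G; 13:C/A; 17:G/C; 20:A/T; 25:G/T; 28:G/C; 30:T/C; 32:A/G; 34:T/C.
There are 12 differences over 35 sites, so p = 12/35 = 0.343.

0.343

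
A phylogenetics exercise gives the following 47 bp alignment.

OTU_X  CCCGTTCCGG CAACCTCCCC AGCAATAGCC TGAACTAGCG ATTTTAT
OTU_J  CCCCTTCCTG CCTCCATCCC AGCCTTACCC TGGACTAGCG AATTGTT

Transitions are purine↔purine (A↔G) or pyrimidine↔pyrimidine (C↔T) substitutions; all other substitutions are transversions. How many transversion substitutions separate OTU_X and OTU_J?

Differing sites — 4:G/C (Tv); 9:G/T (Tv); 12:A/C (Tv); 13:A/T (Tv); 16:T/A (Tv); 17:C/T (Ti); 24:A/C (Tv); 25:A/T (Tv); 28:G/C (Tv); 33:A/G (Ti); 42:T/A (Tv); 45:T/G (Tv); 46:A/T (Tv).
Of the 13 differences, 2 transitions and 11 transversions, so the answer is 11.

11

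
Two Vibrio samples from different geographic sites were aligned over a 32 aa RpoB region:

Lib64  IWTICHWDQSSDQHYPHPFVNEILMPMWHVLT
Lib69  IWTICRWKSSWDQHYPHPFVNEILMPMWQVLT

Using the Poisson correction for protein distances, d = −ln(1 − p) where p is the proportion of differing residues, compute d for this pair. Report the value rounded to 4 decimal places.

0.1699

The sequences differ at positions 6 (H/R), 8 (D/K), 9 (Q/S), 11 (S/W), 29 (H/Q).
p = 5/32 = 0.156250.
d = −ln(1 − 0.156250) = −ln(0.843750) = 0.1699.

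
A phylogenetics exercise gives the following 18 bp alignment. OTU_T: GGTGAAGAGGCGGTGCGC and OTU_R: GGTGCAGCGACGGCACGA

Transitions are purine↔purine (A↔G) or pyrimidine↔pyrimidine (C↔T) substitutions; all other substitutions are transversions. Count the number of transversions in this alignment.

Mismatches occur at site 5 (A↔C, transversion), site 8 (A↔C, transversion), site 10 (G↔A, transition), site 14 (T↔C, transition), site 15 (G↔A, transition), site 18 (C↔A, transversion).
Of the 6 differences, 3 transitions and 3 transversions, so the answer is 3.

3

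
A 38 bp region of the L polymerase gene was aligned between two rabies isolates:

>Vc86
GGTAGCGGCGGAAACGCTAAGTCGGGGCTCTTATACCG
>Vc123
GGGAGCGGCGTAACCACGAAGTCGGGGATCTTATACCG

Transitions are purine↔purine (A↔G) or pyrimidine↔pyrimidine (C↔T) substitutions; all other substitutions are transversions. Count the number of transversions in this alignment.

5

Differing sites — 3:T/G (Tv); 11:G/T (Tv); 14:A/C (Tv); 16:G/A (Ti); 18:T/G (Tv); 28:C/A (Tv).
Of the 6 differences, 1 transition and 5 transversions, so the answer is 5.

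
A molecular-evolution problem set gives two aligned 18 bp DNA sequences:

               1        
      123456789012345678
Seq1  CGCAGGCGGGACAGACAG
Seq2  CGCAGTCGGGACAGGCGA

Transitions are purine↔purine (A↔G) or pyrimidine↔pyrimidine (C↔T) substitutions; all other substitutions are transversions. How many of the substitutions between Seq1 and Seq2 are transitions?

3

The sequences differ at positions 6 (G/T, transversion), 15 (A/G, transition), 17 (A/G, transition), 18 (G/A, transition).
Of the 4 differences, 3 transitions and 1 transversion, so the answer is 3.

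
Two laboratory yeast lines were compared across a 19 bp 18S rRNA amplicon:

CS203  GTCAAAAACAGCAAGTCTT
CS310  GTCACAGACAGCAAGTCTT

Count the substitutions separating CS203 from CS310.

2

Differing sites — 5:A/C; 7:A/G.
That gives 2 mismatches out of 19 aligned sites, so the Hamming distance is 2.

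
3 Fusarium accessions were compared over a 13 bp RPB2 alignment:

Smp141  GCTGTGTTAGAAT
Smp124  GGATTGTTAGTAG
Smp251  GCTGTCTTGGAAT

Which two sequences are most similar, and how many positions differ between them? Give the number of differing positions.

2

Pairwise Hamming distances:
  Smp141 vs Smp124: 5
  Smp141 vs Smp251: 2
  Smp124 vs Smp251: 7
The smallest is 2, between Smp141 and Smp251.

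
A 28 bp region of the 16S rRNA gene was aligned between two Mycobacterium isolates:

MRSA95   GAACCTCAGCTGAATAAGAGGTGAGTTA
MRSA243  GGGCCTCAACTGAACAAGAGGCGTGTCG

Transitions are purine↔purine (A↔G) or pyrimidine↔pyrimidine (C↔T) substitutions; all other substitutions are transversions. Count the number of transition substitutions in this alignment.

7

The sequences differ at positions 2 (A/G, transition), 3 (A/G, transition), 9 (G/A, transition), 15 (T/C, transition), 22 (T/C, transition), 24 (A/T, transversion), 27 (T/C, transition), 28 (A/G, transition).
Of the 8 differences, 7 transitions and 1 transversion, so the answer is 7.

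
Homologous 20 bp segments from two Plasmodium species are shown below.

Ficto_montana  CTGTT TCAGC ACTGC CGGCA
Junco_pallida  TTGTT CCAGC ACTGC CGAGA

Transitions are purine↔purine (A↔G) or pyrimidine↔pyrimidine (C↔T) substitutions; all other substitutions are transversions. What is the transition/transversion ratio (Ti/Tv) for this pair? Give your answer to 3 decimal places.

3.000

The sequences differ at positions 1 (C/T, transition), 6 (T/C, transition), 18 (G/A, transition), 19 (C/G, transversion).
Of the 4 differences, 3 transitions and 1 transversion, so Ti/Tv = 3/1 = 3.000.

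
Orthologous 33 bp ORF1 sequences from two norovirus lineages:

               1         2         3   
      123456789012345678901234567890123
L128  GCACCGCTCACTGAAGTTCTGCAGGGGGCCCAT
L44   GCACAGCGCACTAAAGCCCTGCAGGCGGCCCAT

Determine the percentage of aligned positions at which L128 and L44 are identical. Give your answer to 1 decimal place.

The sequences differ at positions 5 (C/A), 8 (T/G), 13 (G/A), 17 (T/C), 18 (T/C), 26 (G/C).
27 of the 33 sites match, so the percent identity is 27/33 × 100 = 81.8%.

81.8%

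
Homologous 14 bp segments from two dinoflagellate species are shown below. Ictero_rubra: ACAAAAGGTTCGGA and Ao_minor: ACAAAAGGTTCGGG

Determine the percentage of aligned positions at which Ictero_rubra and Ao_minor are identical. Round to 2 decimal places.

The sequences differ at position 14 (A/G).
13 of the 14 sites match, so the percent identity is 13/14 × 100 = 92.86%.

92.86%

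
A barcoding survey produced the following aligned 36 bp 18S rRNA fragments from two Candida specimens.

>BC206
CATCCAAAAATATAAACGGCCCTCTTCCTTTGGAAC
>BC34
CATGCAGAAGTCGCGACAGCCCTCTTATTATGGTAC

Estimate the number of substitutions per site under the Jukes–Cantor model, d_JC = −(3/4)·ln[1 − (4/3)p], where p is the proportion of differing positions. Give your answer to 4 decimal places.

The sequences differ at positions 4 (C/G), 7 (A/G), 10 (A/G), 12 (A/C), 13 (T/G), 14 (A/C), 15 (A/G), 18 (G/A), 27 (C/A), 28 (C/T), 30 (T/A), 34 (A/T).
p = 12/36 = 0.333333.
d = −0.75 · ln(1 − (4/3)·0.333333) = −0.75 · ln(0.555556) = −0.75 · (-0.587786) = 0.4408.

0.4408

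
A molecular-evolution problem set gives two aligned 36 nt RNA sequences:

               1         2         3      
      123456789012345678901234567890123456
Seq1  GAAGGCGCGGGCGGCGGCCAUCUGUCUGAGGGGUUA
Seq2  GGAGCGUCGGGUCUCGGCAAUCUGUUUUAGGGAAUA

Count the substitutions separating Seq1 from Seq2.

12

The sequences differ at positions 2 (A/G), 5 (G/C), 6 (C/G), 7 (G/U), 12 (C/U), 13 (G/C), 14 (G/U), 19 (C/A), 26 (C/U), 28 (G/U), 33 (G/A), 34 (U/A).
That gives 12 mismatches out of 36 aligned sites, so the Hamming distance is 12.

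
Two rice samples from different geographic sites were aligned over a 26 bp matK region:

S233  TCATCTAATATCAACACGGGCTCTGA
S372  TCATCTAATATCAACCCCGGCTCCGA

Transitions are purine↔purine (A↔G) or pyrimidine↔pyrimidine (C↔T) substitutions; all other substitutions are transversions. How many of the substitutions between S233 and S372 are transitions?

The sequences differ at positions 16 (A/C, transversion), 18 (G/C, transversion), 24 (T/C, transition).
Of the 3 differences, 1 transition and 2 transversions, so the answer is 1.

1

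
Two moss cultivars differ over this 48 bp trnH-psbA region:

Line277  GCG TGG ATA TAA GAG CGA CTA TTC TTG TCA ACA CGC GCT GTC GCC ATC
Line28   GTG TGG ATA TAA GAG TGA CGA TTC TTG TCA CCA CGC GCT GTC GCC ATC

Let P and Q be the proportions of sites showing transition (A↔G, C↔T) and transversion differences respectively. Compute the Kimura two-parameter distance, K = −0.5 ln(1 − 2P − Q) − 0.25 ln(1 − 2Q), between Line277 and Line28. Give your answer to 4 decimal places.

0.0885

Differing sites — 2:C/T (Ti); 16:C/T (Ti); 20:T/G (Tv); 31:A/C (Tv).
Of the 4 differences, 2 transitions and 2 transversions over 48 sites: P = 2/48 = 0.041667, Q = 2/48 = 0.041667.
d = −0.5·ln(0.874999) − 0.25·ln(0.916666) = −0.5·(-0.133533) − 0.25·(-0.087012) = 0.0885.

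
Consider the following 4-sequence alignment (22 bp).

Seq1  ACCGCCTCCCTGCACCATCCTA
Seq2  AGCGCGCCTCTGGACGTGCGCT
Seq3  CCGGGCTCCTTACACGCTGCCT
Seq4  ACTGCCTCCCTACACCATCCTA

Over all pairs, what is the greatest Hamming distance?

Pairwise Hamming distances:
  Seq1 vs Seq2: 11
  Seq1 vs Seq3: 10
  Seq1 vs Seq4: 2
  Seq2 vs Seq3: 14
  Seq2 vs Seq4: 13
  Seq3 vs Seq4: 9
The largest is 14, between Seq2 and Seq3.

14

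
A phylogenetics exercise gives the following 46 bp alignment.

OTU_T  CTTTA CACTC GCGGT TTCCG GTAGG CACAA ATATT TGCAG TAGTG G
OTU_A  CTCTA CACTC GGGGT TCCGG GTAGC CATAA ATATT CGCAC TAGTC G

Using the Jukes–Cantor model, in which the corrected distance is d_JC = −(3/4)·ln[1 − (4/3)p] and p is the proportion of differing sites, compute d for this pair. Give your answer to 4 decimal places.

0.2267

Mismatches occur at site 3 (T→C), site 12 (C→G), site 17 (T→C), site 19 (C→G), site 25 (G→C), site 28 (C→T), site 36 (T→C), site 40 (G→C), site 45 (G→C).
p = 9/46 = 0.195652.
d = −0.75 · ln(1 − (4/3)·0.195652) = −0.75 · ln(0.739131) = −0.75 · (-0.302280) = 0.2267.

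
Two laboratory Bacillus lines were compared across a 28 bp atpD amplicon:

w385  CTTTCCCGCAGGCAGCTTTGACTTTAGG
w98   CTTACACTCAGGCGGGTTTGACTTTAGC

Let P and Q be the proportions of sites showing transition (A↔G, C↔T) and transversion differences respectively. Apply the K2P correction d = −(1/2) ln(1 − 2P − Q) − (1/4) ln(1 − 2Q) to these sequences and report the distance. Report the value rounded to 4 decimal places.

0.2543

Mismatches occur at site 4 (T→A, transversion), site 6 (C→A, transversion), site 8 (G→T, transversion), site 14 (A→G, transition), site 16 (C→G, transversion), site 28 (G→C, transversion).
Of the 6 differences, 1 transition and 5 transversions over 28 sites: P = 1/28 = 0.035714, Q = 5/28 = 0.178571.
d = −0.5·ln(0.750001) − 0.25·ln(0.642858) = −0.5·(-0.287681) − 0.25·(-0.441831) = 0.2543.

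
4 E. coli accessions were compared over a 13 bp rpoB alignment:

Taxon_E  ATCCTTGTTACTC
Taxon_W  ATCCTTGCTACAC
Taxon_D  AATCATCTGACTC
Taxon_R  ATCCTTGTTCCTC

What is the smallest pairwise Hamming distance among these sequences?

Pairwise Hamming distances:
  Taxon_E vs Taxon_W: 2
  Taxon_E vs Taxon_D: 5
  Taxon_E vs Taxon_R: 1
  Taxon_W vs Taxon_D: 7
  Taxon_W vs Taxon_R: 3
  Taxon_D vs Taxon_R: 6
The smallest is 1, between Taxon_E and Taxon_R.

1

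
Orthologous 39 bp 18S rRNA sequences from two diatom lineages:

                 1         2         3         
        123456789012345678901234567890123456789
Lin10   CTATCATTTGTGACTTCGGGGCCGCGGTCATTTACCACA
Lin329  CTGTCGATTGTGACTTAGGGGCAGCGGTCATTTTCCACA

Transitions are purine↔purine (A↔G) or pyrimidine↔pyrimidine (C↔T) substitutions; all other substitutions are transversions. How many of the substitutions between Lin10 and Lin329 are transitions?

Mismatches occur at site 3 (A→G, transition), site 6 (A→G, transition), site 7 (T→A, transversion), site 17 (C→A, transversion), site 23 (C→A, transversion), site 34 (A→T, transversion).
Of the 6 differences, 2 transitions and 4 transversions, so the answer is 2.

2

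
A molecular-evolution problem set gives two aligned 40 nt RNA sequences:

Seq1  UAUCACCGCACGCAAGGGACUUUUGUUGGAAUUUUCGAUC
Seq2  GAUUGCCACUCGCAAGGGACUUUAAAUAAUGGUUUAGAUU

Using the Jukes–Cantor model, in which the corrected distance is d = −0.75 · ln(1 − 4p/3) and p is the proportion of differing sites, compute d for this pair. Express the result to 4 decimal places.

0.5199

Mismatches occur at site 1 (U→G), site 4 (C→U), site 5 (A→G), site 8 (G→A), site 10 (A→U), site 24 (U→A), site 25 (G→A), site 26 (U→A), site 28 (G→A), site 29 (G→A), site 30 (A→U), site 31 (A→G), site 32 (U→G), site 36 (C→A), site 40 (C→U).
p = 15/40 = 0.375000.
d = −0.75 · ln(1 − (4/3)·0.375000) = −0.75 · ln(0.500000) = −0.75 · (-0.693147) = 0.5199.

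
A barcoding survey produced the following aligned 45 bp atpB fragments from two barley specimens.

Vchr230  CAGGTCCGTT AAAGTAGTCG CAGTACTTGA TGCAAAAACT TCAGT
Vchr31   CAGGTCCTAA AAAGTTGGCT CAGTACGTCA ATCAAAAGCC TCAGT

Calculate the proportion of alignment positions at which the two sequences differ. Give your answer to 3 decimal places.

0.267

The sequences differ at positions 8 (G/T), 9 (T/A), 10 (T/A), 16 (A/T), 18 (T/G), 20 (G/T), 27 (T/G), 29 (G/C), 31 (T/A), 32 (G/T), 38 (A/G), 40 (T/C).
There are 12 differences over 45 sites, so p = 12/45 = 0.267.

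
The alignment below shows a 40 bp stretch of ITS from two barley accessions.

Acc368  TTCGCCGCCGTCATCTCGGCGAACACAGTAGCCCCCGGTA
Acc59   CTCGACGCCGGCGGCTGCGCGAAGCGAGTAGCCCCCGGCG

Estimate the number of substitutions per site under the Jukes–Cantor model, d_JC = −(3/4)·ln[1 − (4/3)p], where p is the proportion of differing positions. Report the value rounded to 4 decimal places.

0.3831

The sequences differ at positions 1 (T/C), 5 (C/A), 11 (T/G), 13 (A/G), 14 (T/G), 17 (C/G), 18 (G/C), 24 (C/G), 25 (A/C), 26 (C/G), 39 (T/C), 40 (A/G).
p = 12/40 = 0.300000.
d = −0.75 · ln(1 − (4/3)·0.300000) = −0.75 · ln(0.600000) = −0.75 · (-0.510826) = 0.3831.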